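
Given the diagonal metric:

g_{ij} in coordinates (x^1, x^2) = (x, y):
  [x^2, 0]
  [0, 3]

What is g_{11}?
With x^1 = x, x^2 = y, g_{11} = g_{xx} is the row-1, column-1 entry of the matrix.
g_{11} = x^2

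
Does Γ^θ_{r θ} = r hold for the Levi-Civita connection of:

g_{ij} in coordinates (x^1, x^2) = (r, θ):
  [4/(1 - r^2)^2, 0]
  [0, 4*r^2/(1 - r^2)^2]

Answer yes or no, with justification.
Γ^θ_{r θ} = (1/2) g^{θθ} (∂_r g_{θθ} + ∂_θ g_{θr} - ∂_θ g_{rθ}) = (1/2)((1 - r^2)^2/(4*r^2))((-8*(r^3 + r)/(r^2 - 1)^3) + (0) - (0)) = (-r^2 - 1)/(r^3 - r)
This differs from the proposed value r.
No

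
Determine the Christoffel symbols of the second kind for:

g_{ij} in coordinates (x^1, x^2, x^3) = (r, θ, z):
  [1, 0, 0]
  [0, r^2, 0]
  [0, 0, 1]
Using Γ^k_{ij} = (1/2) g^{km} (∂_i g_{mj} + ∂_j g_{mi} - ∂_m g_{ij}); the metric is diagonal, so only the m = k term contributes.
Non-zero symbols (using the symmetry Γ^k_{ij} = Γ^k_{ji}):
Γ^r_{θ θ} = (1/2) g^{rr} (∂_θ g_{rθ} + ∂_θ g_{rθ} - ∂_r g_{θθ}) = (1/2)(1)((0) + (0) - (2*r)) = -r
Γ^θ_{r θ} = (1/2) g^{θθ} (∂_r g_{θθ} + ∂_θ g_{θr} - ∂_θ g_{rθ}) = (1/2)(1/r^2)((2*r) + (0) - (0)) = 1/r
All other Christoffel symbols are zero.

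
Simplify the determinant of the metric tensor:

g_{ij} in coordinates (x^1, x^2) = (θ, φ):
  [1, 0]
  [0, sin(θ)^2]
For a 2×2 metric: det(g) = g_{11}·g_{22} - g_{12}·g_{21}
= (1)·(sin(θ)^2) - (0)·(0)
= sin(θ)^2 - 0
det(g) = sin(θ)^2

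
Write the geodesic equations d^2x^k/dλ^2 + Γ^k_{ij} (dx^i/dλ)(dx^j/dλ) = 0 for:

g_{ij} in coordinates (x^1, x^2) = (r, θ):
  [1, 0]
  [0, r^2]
Geodesic equation: d^2x^k/dλ^2 + Γ^k_{ij} (dx^i/dλ)(dx^j/dλ) = 0.
Non-zero Christoffel symbols:
Γ^r_{θ θ} = -r
Γ^θ_{r θ} = 1/r
Substituting (the symmetric pair Γ^k_{ij}, Γ^k_{ji} combines into a factor 2):
d^2r/dλ^2 - r (dθ/dλ)^2 = 0
d^2θ/dλ^2 + (2/r) (dr/dλ)(dθ/dλ) = 0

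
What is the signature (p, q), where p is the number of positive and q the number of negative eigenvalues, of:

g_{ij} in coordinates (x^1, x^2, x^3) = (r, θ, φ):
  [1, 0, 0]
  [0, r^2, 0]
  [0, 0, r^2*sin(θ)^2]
The metric is diagonal, so its eigenvalues are the diagonal entries: 1, r^2, r^2*sin(θ)^2 (at a generic point, where coordinate-dependent entries are positive).
3 positive, 0 negative.
(3, 0) - Riemannian (positive definite)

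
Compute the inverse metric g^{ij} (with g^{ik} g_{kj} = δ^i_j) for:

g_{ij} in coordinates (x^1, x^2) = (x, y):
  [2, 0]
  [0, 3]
The metric is diagonal, so g^{ij} is diagonal with entries 1/g_{ii}: diag(1/2, 1/3).
g^{ij}:
  [1/2, 0]
  [0, 1/3]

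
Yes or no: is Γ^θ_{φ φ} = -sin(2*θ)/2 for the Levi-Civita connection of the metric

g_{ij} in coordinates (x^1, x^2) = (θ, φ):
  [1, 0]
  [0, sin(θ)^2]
Γ^θ_{φ φ} = (1/2) g^{θθ} (∂_φ g_{θφ} + ∂_φ g_{θφ} - ∂_θ g_{φφ}) = (1/2)(1)((0) + (0) - (sin(2*θ))) = -sin(2*θ)/2
This equals the proposed value -sin(2*θ)/2.
Yes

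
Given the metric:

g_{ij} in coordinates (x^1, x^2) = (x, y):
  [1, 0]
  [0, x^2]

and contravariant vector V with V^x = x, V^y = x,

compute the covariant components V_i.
V_i = g_{ij} V^j:
V_x = (1)(x) + (0)(x) = x
V_y = (0)(x) + (x^2)(x) = x^3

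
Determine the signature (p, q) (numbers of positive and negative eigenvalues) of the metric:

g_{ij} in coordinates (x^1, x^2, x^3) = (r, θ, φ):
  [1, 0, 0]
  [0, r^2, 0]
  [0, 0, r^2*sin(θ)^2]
The metric is diagonal, so its eigenvalues are the diagonal entries: 1, r^2, r^2*sin(θ)^2 (at a generic point, where coordinate-dependent entries are positive).
3 positive, 0 negative.
(3, 0) - Riemannian (positive definite)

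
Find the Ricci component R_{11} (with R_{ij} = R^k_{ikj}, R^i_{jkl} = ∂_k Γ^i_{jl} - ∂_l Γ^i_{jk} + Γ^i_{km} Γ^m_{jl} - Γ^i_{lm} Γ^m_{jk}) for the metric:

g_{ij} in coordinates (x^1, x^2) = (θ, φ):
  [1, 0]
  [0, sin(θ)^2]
Non-zero Christoffel symbols (Γ^k_{ij} = Γ^k_{ji}):
Γ^θ_{φ φ} = -sin(2*θ)/2
Γ^φ_{θ φ} = 1/tan(θ)
R^θ_{θ θ θ} = 0 (a repeated index in an antisymmetric pair)
R^φ_{θ φ θ} = ∂_φ Γ^φ_{θ θ} - ∂_θ Γ^φ_{θ φ} + Γ^φ_{φ m} Γ^m_{θ θ} - Γ^φ_{θ m} Γ^m_{θ φ}
  = (0) - (-1/sin(θ)^2) + (0) - (1/tan(θ)^2) = 1
R_{θθ} = R^θ_{θ θ θ} + R^φ_{θ φ θ} = (0) + (1) = 1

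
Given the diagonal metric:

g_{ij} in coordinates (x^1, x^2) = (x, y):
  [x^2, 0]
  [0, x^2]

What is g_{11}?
With x^1 = x, x^2 = y, g_{11} = g_{xx} is the row-1, column-1 entry of the matrix.
g_{11} = x^2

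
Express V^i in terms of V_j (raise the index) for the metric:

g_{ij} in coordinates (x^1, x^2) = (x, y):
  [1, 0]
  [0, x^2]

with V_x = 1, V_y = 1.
Inverse metric (diagonal): g^{xx} = 1, g^{yy} = 1/x^2
V^i = g^{ij} V_j:
V^x = (1)(1) + (0)(1) = 1
V^y = (0)(1) + (1/x^2)(1) = 1/x^2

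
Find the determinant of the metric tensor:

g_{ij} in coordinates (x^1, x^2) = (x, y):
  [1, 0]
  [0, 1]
For a 2×2 metric: det(g) = g_{11}·g_{22} - g_{12}·g_{21}
= (1)·(1) - (0)·(0)
= 1 - 0
det(g) = 1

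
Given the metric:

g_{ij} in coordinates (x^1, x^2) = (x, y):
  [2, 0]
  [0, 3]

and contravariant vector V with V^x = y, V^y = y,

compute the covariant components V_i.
V_i = g_{ij} V^j:
V_x = (2)(y) + (0)(y) = 2*y
V_y = (0)(y) + (3)(y) = 3*y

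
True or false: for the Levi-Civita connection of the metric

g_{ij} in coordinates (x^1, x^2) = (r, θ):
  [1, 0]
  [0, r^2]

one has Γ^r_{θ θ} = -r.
Γ^r_{θ θ} = (1/2) g^{rr} (∂_θ g_{rθ} + ∂_θ g_{rθ} - ∂_r g_{θθ}) = (1/2)(1)((0) + (0) - (2*r)) = -r
This equals the proposed value -r.
True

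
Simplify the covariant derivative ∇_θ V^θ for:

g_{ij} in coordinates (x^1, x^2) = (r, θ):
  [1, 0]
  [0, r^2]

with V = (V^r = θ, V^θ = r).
Non-zero Christoffel symbols:
Γ^r_{θ θ} = -r
Γ^θ_{r θ} = 1/r
∇_θ V^θ = ∂_θ V^θ + Γ^θ_{θ j} V^j
  = (0) + (1/r)(θ) + (0)(r)
  = θ/r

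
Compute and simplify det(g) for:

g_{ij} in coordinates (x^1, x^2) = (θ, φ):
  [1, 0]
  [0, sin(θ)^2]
For a 2×2 metric: det(g) = g_{11}·g_{22} - g_{12}·g_{21}
= (1)·(sin(θ)^2) - (0)·(0)
= sin(θ)^2 - 0
det(g) = sin(θ)^2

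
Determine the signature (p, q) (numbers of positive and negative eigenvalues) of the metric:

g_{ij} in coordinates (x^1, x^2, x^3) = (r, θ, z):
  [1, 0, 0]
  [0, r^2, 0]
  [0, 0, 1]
The metric is diagonal, so its eigenvalues are the diagonal entries: 1, r^2, 1 (at a generic point, where coordinate-dependent entries are positive).
3 positive, 0 negative.
(3, 0) - Riemannian (positive definite)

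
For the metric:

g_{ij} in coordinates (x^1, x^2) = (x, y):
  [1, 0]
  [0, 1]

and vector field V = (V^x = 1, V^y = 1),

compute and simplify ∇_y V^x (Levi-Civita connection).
All Christoffel symbols are zero.
∇_y V^x = ∂_y V^x + Γ^x_{y j} V^j
  = (0) + (0)(1) + (0)(1)
  = 0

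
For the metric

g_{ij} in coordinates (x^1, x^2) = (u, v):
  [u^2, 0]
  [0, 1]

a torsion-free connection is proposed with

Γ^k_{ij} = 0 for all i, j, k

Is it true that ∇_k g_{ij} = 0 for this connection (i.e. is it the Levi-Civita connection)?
Using ∇_k g_{ij} = ∂_k g_{ij} - Γ^m_{ki} g_{mj} - Γ^m_{kj} g_{im}:
∇_u g_{uu} = (2*u) - (0) - (0) = 2*u ≠ 0
So the connection is not metric compatible (it is not the Levi-Civita connection).
No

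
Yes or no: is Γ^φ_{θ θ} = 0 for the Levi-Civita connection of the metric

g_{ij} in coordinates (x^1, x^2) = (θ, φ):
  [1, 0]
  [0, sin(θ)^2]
Γ^φ_{θ θ} = (1/2) g^{φφ} (∂_θ g_{φθ} + ∂_θ g_{φθ} - ∂_φ g_{θθ}) = (1/2)(1/sin(θ)^2)((0) + (0) - (0)) = 0
This equals the proposed value 0.
Yes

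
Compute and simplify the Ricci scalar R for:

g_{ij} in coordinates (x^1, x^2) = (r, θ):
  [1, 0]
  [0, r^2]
Non-zero Christoffel symbols (Γ^k_{ij} = Γ^k_{ji}):
Γ^r_{θ θ} = -r
Γ^θ_{r θ} = 1/r
Ricci tensor (R_{ij} = R^k_{ikj}): R_{rr} = 0, R_{rθ} = 0, R_{θθ} = 0
Inverse metric: g^{rr} = 1, g^{θθ} = 1/r^2
R = g^{ij} R_{ij} = (1)(0) + (1/r^2)(0) = 0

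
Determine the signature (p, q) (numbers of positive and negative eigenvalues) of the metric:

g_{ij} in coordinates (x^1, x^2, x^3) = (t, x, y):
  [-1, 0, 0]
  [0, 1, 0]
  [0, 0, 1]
The metric is diagonal, so its eigenvalues are the diagonal entries: -1, 1, 1 (at a generic point, where coordinate-dependent entries are positive).
2 positive, 1 negative.
(2, 1) - Lorentzian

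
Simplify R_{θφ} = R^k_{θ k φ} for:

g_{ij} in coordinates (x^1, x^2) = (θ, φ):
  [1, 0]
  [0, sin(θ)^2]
Non-zero Christoffel symbols (Γ^k_{ij} = Γ^k_{ji}):
Γ^θ_{φ φ} = -sin(2*θ)/2
Γ^φ_{θ φ} = 1/tan(θ)
R^θ_{θ θ φ} = 0 (a repeated index in an antisymmetric pair)
R^φ_{θ φ φ} = 0 (a repeated index in an antisymmetric pair)
R_{θφ} = R^θ_{θ θ φ} + R^φ_{θ φ φ} = (0) + (0) = 0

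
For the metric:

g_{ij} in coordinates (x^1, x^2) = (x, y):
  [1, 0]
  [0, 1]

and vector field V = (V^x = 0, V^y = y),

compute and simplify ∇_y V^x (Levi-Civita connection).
All Christoffel symbols are zero.
∇_y V^x = ∂_y V^x + Γ^x_{y j} V^j
  = (0) + (0)(0) + (0)(y)
  = 0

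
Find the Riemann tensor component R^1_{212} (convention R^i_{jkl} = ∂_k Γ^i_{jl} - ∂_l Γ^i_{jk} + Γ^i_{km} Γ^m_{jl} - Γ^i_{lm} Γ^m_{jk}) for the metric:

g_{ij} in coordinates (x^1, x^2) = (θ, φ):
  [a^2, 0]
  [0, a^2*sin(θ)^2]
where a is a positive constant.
Non-zero Christoffel symbols (Γ^k_{ij} = Γ^k_{ji}):
Γ^θ_{φ φ} = -sin(2*θ)/2
Γ^φ_{θ φ} = 1/tan(θ)
R^θ_{φ θ φ} = ∂_θ Γ^θ_{φ φ} - ∂_φ Γ^θ_{φ θ} + Γ^θ_{θ m} Γ^m_{φ φ} - Γ^θ_{φ m} Γ^m_{φ θ}
  = (-cos(2*θ)) - (0) + (0) - (-cos(θ)^2) = sin(θ)^2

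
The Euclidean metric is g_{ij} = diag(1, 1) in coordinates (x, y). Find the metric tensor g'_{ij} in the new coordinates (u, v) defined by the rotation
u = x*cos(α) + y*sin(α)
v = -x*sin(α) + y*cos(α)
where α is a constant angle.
Invert the transformation: x = u*cos(α) - v*sin(α), y = u*sin(α) + v*cos(α)
g'_{ij} = (∂x^k/∂x'^i)(∂x^l/∂x'^j) g_{kl}; with g_{kl} = δ_{kl} this is Σ_k (∂x^k/∂x'^i)(∂x^k/∂x'^j).
Jacobian: ∂x/∂u = cos(α), ∂x/∂v = -sin(α), ∂y/∂u = sin(α), ∂y/∂v = cos(α)
g'_{uu} = (cos(α))(cos(α)) + (sin(α))(sin(α)) = 1
g'_{uv} = (cos(α))(-sin(α)) + (sin(α))(cos(α)) = 0
g'_{vv} = (-sin(α))(-sin(α)) + (cos(α))(cos(α)) = 1
g'_{ij} = diag(1, 1)
The Euclidean metric is invariant under rotations.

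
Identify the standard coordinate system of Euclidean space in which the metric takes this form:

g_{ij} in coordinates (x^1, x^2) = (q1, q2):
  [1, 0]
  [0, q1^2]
The line element ds^2 = dq1^2 + q1^2 dq2^2 is dr^2 + r^2 dθ^2 with q1 = r, q2 = θ.
polar coordinates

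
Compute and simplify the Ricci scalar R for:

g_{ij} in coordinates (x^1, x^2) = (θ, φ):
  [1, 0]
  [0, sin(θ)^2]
Non-zero Christoffel symbols (Γ^k_{ij} = Γ^k_{ji}):
Γ^θ_{φ φ} = -sin(2*θ)/2
Γ^φ_{θ φ} = 1/tan(θ)
Ricci tensor (R_{ij} = R^k_{ikj}): R_{θθ} = 1, R_{θφ} = 0, R_{φφ} = sin(θ)^2
Inverse metric: g^{θθ} = 1, g^{φφ} = 1/sin(θ)^2
R = g^{ij} R_{ij} = (1)(1) + (1/sin(θ)^2)(sin(θ)^2) = 2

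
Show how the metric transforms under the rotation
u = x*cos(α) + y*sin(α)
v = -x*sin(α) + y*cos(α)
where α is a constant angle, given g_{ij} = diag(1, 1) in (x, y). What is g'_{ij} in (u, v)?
Invert the transformation: x = u*cos(α) - v*sin(α), y = u*sin(α) + v*cos(α)
g'_{ij} = (∂x^k/∂x'^i)(∂x^l/∂x'^j) g_{kl}; with g_{kl} = δ_{kl} this is Σ_k (∂x^k/∂x'^i)(∂x^k/∂x'^j).
Jacobian: ∂x/∂u = cos(α), ∂x/∂v = -sin(α), ∂y/∂u = sin(α), ∂y/∂v = cos(α)
g'_{uu} = (cos(α))(cos(α)) + (sin(α))(sin(α)) = 1
g'_{uv} = (cos(α))(-sin(α)) + (sin(α))(cos(α)) = 0
g'_{vv} = (-sin(α))(-sin(α)) + (cos(α))(cos(α)) = 1
g'_{ij} = diag(1, 1)
The Euclidean metric is invariant under rotations.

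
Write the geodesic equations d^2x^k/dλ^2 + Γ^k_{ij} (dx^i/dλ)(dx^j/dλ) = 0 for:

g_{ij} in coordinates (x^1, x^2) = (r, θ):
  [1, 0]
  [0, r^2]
Geodesic equation: d^2x^k/dλ^2 + Γ^k_{ij} (dx^i/dλ)(dx^j/dλ) = 0.
Non-zero Christoffel symbols:
Γ^r_{θ θ} = -r
Γ^θ_{r θ} = 1/r
Substituting (the symmetric pair Γ^k_{ij}, Γ^k_{ji} combines into a factor 2):
d^2r/dλ^2 - r (dθ/dλ)^2 = 0
d^2θ/dλ^2 + (2/r) (dr/dλ)(dθ/dλ) = 0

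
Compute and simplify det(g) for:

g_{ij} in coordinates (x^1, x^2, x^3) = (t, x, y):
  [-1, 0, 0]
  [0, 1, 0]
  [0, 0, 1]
Diagonal metric: det(g) = g_{11}·g_{22}·g_{33}
= (-1)·(1)·(1)
det(g) = -1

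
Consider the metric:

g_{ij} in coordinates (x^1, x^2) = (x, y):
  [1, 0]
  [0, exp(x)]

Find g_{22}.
With x^1 = x, x^2 = y, g_{22} = g_{yy} is the row-2, column-2 entry of the matrix.
g_{22} = exp(x)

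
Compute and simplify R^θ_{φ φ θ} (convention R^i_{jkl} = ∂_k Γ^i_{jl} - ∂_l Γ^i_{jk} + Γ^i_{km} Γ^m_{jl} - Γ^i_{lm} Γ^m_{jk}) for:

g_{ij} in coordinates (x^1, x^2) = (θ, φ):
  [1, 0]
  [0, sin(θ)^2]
Non-zero Christoffel symbols (Γ^k_{ij} = Γ^k_{ji}):
Γ^θ_{φ φ} = -sin(2*θ)/2
Γ^φ_{θ φ} = 1/tan(θ)
R^θ_{φ φ θ} = ∂_φ Γ^θ_{φ θ} - ∂_θ Γ^θ_{φ φ} + Γ^θ_{φ m} Γ^m_{φ θ} - Γ^θ_{θ m} Γ^m_{φ φ}
  = (0) - (-cos(2*θ)) + (-cos(θ)^2) - (0) = -sin(θ)^2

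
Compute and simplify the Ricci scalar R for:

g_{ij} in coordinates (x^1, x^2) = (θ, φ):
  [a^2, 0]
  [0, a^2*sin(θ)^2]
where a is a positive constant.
Non-zero Christoffel symbols (Γ^k_{ij} = Γ^k_{ji}):
Γ^θ_{φ φ} = -sin(2*θ)/2
Γ^φ_{θ φ} = 1/tan(θ)
Ricci tensor (R_{ij} = R^k_{ikj}): R_{θθ} = 1, R_{θφ} = 0, R_{φφ} = sin(θ)^2
Inverse metric: g^{θθ} = 1/a^2, g^{φφ} = 1/(a^2*sin(θ)^2)
R = g^{ij} R_{ij} = (1/a^2)(1) + (1/(a^2*sin(θ)^2))(sin(θ)^2) = 2/a^2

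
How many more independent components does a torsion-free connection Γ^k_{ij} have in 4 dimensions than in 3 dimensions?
Independent components in n dimensions: n × n(n+1)/2 = n^2(n+1)/2.
4D: 4 × 10 = 40
3D: 3 × 6 = 18
Difference = 40 - 18 = 22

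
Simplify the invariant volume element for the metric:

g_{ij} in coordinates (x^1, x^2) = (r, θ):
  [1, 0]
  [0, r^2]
det(g) = r^2
√|det(g)| = r
Volume element: dV = r dr dθ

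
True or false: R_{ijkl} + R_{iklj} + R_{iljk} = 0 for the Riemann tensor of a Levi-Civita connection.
This is the first (algebraic) Bianchi identity.
True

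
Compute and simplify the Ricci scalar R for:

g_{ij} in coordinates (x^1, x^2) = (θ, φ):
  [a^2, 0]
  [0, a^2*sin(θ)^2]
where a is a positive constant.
Non-zero Christoffel symbols (Γ^k_{ij} = Γ^k_{ji}):
Γ^θ_{φ φ} = -sin(2*θ)/2
Γ^φ_{θ φ} = 1/tan(θ)
Ricci tensor (R_{ij} = R^k_{ikj}): R_{θθ} = 1, R_{θφ} = 0, R_{φφ} = sin(θ)^2
Inverse metric: g^{θθ} = 1/a^2, g^{φφ} = 1/(a^2*sin(θ)^2)
R = g^{ij} R_{ij} = (1/a^2)(1) + (1/(a^2*sin(θ)^2))(sin(θ)^2) = 2/a^2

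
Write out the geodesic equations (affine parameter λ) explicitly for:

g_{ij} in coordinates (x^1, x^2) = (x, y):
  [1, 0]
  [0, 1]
Geodesic equation: d^2x^k/dλ^2 + Γ^k_{ij} (dx^i/dλ)(dx^j/dλ) = 0.
All Christoffel symbols vanish, so the geodesics are straight lines:
d^2x/dλ^2 = 0
d^2y/dλ^2 = 0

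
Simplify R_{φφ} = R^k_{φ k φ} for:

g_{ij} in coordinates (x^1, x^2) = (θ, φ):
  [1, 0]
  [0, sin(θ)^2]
Non-zero Christoffel symbols (Γ^k_{ij} = Γ^k_{ji}):
Γ^θ_{φ φ} = -sin(2*θ)/2
Γ^φ_{θ φ} = 1/tan(θ)
R^θ_{φ θ φ} = ∂_θ Γ^θ_{φ φ} - ∂_φ Γ^θ_{φ θ} + Γ^θ_{θ m} Γ^m_{φ φ} - Γ^θ_{φ m} Γ^m_{φ θ}
  = (-cos(2*θ)) - (0) + (0) - (-cos(θ)^2) = sin(θ)^2
R^φ_{φ φ φ} = 0 (a repeated index in an antisymmetric pair)
R_{φφ} = R^θ_{φ θ φ} + R^φ_{φ φ φ} = (sin(θ)^2) + (0) = sin(θ)^2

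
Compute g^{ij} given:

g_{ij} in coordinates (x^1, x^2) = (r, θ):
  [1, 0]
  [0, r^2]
The metric is diagonal, so g^{ij} is diagonal with entries 1/g_{ii}: diag(1, 1/(r^2)).
g^{ij}:
  [1, 0]
  [0, 1/r^2]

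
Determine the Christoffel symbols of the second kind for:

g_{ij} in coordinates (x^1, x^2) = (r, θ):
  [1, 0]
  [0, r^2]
Using Γ^k_{ij} = (1/2) g^{km} (∂_i g_{mj} + ∂_j g_{mi} - ∂_m g_{ij}); the metric is diagonal, so only the m = k term contributes.
Non-zero symbols (using the symmetry Γ^k_{ij} = Γ^k_{ji}):
Γ^r_{θ θ} = (1/2) g^{rr} (∂_θ g_{rθ} + ∂_θ g_{rθ} - ∂_r g_{θθ}) = (1/2)(1)((0) + (0) - (2*r)) = -r
Γ^θ_{r θ} = (1/2) g^{θθ} (∂_r g_{θθ} + ∂_θ g_{θr} - ∂_θ g_{rθ}) = (1/2)(1/r^2)((2*r) + (0) - (0)) = 1/r
All other Christoffel symbols are zero.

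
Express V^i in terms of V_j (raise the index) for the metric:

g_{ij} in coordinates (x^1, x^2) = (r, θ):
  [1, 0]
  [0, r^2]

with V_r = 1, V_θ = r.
Inverse metric (diagonal): g^{rr} = 1, g^{θθ} = 1/r^2
V^i = g^{ij} V_j:
V^r = (1)(1) + (0)(r) = 1
V^θ = (0)(1) + (1/r^2)(r) = 1/r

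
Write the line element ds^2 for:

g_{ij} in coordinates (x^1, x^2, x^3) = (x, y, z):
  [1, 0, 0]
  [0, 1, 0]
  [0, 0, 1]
ds^2 = g_{ij} dx^i dx^j; only the non-zero components contribute.
ds^2 = dx^2 + dy^2 + dz^2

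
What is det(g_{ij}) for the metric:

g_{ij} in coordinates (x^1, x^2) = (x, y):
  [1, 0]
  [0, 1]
For a 2×2 metric: det(g) = g_{11}·g_{22} - g_{12}·g_{21}
= (1)·(1) - (0)·(0)
= 1 - 0
det(g) = 1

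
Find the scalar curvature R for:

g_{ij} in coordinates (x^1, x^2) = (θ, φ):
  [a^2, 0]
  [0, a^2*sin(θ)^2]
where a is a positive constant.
Non-zero Christoffel symbols (Γ^k_{ij} = Γ^k_{ji}):
Γ^θ_{φ φ} = -sin(2*θ)/2
Γ^φ_{θ φ} = 1/tan(θ)
Ricci tensor (R_{ij} = R^k_{ikj}): R_{θθ} = 1, R_{θφ} = 0, R_{φφ} = sin(θ)^2
Inverse metric: g^{θθ} = 1/a^2, g^{φφ} = 1/(a^2*sin(θ)^2)
R = g^{ij} R_{ij} = (1/a^2)(1) + (1/(a^2*sin(θ)^2))(sin(θ)^2) = 2/a^2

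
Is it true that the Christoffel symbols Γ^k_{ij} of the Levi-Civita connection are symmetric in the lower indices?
The Levi-Civita connection is torsion-free, which is exactly Γ^k_{ij} = Γ^k_{ji}.
Yes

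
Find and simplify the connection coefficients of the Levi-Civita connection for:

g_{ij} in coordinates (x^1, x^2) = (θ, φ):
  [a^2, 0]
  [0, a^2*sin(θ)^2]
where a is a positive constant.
Using Γ^k_{ij} = (1/2) g^{km} (∂_i g_{mj} + ∂_j g_{mi} - ∂_m g_{ij}); the metric is diagonal, so only the m = k term contributes.
Non-zero symbols (using the symmetry Γ^k_{ij} = Γ^k_{ji}):
Γ^θ_{φ φ} = (1/2) g^{θθ} (∂_φ g_{θφ} + ∂_φ g_{θφ} - ∂_θ g_{φφ}) = (1/2)(1/a^2)((0) + (0) - (a^2*sin(2*θ))) = -sin(2*θ)/2
Γ^φ_{θ φ} = (1/2) g^{φφ} (∂_θ g_{φφ} + ∂_φ g_{φθ} - ∂_φ g_{θφ}) = (1/2)(1/(a^2*sin(θ)^2))((a^2*sin(2*θ)) + (0) - (0)) = 1/tan(θ)
All other Christoffel symbols are zero.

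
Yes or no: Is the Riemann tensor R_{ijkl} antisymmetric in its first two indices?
R_{ijkl} = -R_{jikl} (follows from metric compatibility).
Yes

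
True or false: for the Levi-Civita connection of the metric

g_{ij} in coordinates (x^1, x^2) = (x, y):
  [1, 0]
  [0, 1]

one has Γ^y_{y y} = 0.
Γ^y_{y y} = (1/2) g^{yy} (∂_y g_{yy} + ∂_y g_{yy} - ∂_y g_{yy}) = (1/2)(1)((0) + (0) - (0)) = 0
This equals the proposed value 0.
True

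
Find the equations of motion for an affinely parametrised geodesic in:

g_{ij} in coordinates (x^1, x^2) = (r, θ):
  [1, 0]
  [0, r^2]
Geodesic equation: d^2x^k/dλ^2 + Γ^k_{ij} (dx^i/dλ)(dx^j/dλ) = 0.
Non-zero Christoffel symbols:
Γ^r_{θ θ} = -r
Γ^θ_{r θ} = 1/r
Substituting (the symmetric pair Γ^k_{ij}, Γ^k_{ji} combines into a factor 2):
d^2r/dλ^2 - r (dθ/dλ)^2 = 0
d^2θ/dλ^2 + (2/r) (dr/dλ)(dθ/dλ) = 0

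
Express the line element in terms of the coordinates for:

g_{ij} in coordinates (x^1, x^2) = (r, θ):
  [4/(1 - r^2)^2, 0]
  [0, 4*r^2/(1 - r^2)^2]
ds^2 = g_{ij} dx^i dx^j; only the non-zero components contribute.
ds^2 = (4/(1 - r^2)^2) dr^2 + (4*r^2/(1 - r^2)^2) dθ^2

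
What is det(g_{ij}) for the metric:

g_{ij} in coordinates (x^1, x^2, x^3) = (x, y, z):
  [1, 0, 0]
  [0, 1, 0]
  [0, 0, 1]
Diagonal metric: det(g) = g_{11}·g_{22}·g_{33}
= (1)·(1)·(1)
det(g) = 1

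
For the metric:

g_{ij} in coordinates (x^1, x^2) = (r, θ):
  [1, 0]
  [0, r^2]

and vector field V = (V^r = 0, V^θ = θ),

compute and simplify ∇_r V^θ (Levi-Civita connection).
Non-zero Christoffel symbols:
Γ^r_{θ θ} = -r
Γ^θ_{r θ} = 1/r
∇_r V^θ = ∂_r V^θ + Γ^θ_{r j} V^j
  = (0) + (0)(0) + (1/r)(θ)
  = θ/r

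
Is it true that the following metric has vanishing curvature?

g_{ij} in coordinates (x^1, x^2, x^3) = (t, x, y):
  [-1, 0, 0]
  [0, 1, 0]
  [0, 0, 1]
All metric components are constant, so every Christoffel symbol vanishes and R^i_{jkl} = 0.
Yes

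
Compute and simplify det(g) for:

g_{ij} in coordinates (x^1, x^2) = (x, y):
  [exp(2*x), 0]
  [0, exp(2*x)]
For a 2×2 metric: det(g) = g_{11}·g_{22} - g_{12}·g_{21}
= (exp(2*x))·(exp(2*x)) - (0)·(0)
= exp(4*x) - 0
det(g) = exp(4*x)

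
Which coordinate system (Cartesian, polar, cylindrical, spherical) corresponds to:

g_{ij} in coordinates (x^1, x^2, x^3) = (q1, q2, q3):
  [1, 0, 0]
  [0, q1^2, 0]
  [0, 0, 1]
The line element ds^2 = dq1^2 + q1^2 dq2^2 + dq3^2 is dr^2 + r^2 dθ^2 + dz^2 with q1 = r, q2 = θ, q3 = z.
cylindrical coordinates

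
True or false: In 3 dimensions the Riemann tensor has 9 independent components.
n^2(n^2-1)/12 = 9·8/12 = 6 independent components for n = 3.
False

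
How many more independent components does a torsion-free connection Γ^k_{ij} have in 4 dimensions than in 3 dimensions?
Independent components in n dimensions: n × n(n+1)/2 = n^2(n+1)/2.
4D: 4 × 10 = 40
3D: 3 × 6 = 18
Difference = 40 - 18 = 22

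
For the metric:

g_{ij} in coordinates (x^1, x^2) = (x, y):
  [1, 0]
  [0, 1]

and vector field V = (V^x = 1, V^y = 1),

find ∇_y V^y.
All Christoffel symbols are zero.
∇_y V^y = ∂_y V^y + Γ^y_{y j} V^j
  = (0) + (0)(1) + (0)(1)
  = 0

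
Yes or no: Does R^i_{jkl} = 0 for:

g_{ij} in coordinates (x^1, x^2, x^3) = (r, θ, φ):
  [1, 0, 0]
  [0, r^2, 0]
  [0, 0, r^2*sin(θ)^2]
Non-zero Christoffel symbols:
Γ^r_{θ θ} = -r
Γ^r_{φ φ} = -r*sin(θ)^2
Γ^θ_{r θ} = 1/r
Γ^θ_{φ φ} = -sin(2*θ)/2
Γ^φ_{r φ} = 1/r
Γ^φ_{θ φ} = 1/tan(θ)
Ricci tensor: R_{rr} = 0, R_{rθ} = 0, R_{rφ} = 0, R_{θθ} = 0, R_{θφ} = 0, R_{φφ} = 0
All R_{ij} vanish; in 3 dimensions the Riemann tensor is fully determined by the Ricci tensor, so R^i_{jkl} = 0: the metric is flat (curvilinear coordinates on flat space).
Yes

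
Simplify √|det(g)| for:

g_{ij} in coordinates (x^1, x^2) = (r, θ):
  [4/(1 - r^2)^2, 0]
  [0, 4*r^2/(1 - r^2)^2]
det(g) = 16*r^2/(1 - r^2)^4
√|det(g)| = 4*r/(r^2 - 1)^2
Volume element: dV = 4*r/(r^2 - 1)^2 dr dθ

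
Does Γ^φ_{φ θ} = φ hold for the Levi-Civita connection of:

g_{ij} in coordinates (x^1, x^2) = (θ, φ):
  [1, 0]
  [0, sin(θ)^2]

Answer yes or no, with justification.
Γ^φ_{φ θ} = (1/2) g^{φφ} (∂_φ g_{φθ} + ∂_θ g_{φφ} - ∂_φ g_{φθ}) = (1/2)(1/sin(θ)^2)((0) + (sin(2*θ)) - (0)) = 1/tan(θ)
This differs from the proposed value φ.
No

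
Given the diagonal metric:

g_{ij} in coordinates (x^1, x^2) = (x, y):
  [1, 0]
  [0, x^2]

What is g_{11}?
With x^1 = x, x^2 = y, g_{11} = g_{xx} is the row-1, column-1 entry of the matrix.
g_{11} = 1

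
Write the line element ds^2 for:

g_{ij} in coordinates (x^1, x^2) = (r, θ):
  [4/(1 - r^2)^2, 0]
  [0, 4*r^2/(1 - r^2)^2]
ds^2 = g_{ij} dx^i dx^j; only the non-zero components contribute.
ds^2 = (4/(1 - r^2)^2) dr^2 + (4*r^2/(1 - r^2)^2) dθ^2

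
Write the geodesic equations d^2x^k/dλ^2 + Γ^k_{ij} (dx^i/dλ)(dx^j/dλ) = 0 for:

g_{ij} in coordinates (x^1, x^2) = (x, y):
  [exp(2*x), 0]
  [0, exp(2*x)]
Geodesic equation: d^2x^k/dλ^2 + Γ^k_{ij} (dx^i/dλ)(dx^j/dλ) = 0.
Non-zero Christoffel symbols:
Γ^x_{x x} = 1
Γ^x_{y y} = -1
Γ^y_{x y} = 1
Substituting (the symmetric pair Γ^k_{ij}, Γ^k_{ji} combines into a factor 2):
d^2x/dλ^2 + (dx/dλ)^2 - (dy/dλ)^2 = 0
d^2y/dλ^2 + 2 (dx/dλ)(dy/dλ) = 0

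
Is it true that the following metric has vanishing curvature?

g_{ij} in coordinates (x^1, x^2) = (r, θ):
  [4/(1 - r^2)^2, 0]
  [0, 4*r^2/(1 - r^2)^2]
Non-zero Christoffel symbols:
Γ^r_{r r} = 2*r/(1 - r^2)
Γ^r_{θ θ} = (r^3 + r)/(r^2 - 1)
Γ^θ_{r θ} = (-r^2 - 1)/(r^3 - r)
Ricci tensor: R_{rr} = -4/(r^2 - 1)^2, R_{rθ} = 0, R_{θθ} = -4*r^2/(r^2 - 1)^2
The Ricci tensor is non-zero, so the Riemann tensor is non-zero: not flat.
No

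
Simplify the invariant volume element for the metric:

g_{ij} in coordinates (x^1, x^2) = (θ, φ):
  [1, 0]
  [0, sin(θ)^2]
det(g) = sin(θ)^2
√|det(g)| = sin(θ) (taking 0 < θ < π so that |sin(θ)| = sin(θ))
Volume element: dV = sin(θ) dθ dφ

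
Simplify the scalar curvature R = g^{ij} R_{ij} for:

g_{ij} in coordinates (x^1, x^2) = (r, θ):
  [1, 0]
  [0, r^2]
Non-zero Christoffel symbols (Γ^k_{ij} = Γ^k_{ji}):
Γ^r_{θ θ} = -r
Γ^θ_{r θ} = 1/r
Ricci tensor (R_{ij} = R^k_{ikj}): R_{rr} = 0, R_{rθ} = 0, R_{θθ} = 0
Inverse metric: g^{rr} = 1, g^{θθ} = 1/r^2
R = g^{ij} R_{ij} = (1)(0) + (1/r^2)(0) = 0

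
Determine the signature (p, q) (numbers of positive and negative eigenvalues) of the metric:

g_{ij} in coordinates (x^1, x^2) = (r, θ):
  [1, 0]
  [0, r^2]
The metric is diagonal, so its eigenvalues are the diagonal entries: 1, r^2 (at a generic point, where coordinate-dependent entries are positive).
2 positive, 0 negative.
(2, 0) - Riemannian (positive definite)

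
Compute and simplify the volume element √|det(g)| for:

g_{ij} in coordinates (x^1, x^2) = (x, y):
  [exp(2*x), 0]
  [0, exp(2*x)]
det(g) = exp(4*x)
√|det(g)| = exp(2*x)
Volume element: dV = exp(2*x) dx dy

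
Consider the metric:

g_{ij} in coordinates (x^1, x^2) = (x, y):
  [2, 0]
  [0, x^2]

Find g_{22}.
With x^1 = x, x^2 = y, g_{22} = g_{yy} is the row-2, column-2 entry of the matrix.
g_{22} = x^2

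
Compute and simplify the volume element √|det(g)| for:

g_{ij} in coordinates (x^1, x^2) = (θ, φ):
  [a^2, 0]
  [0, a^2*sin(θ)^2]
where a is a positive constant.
det(g) = a^4*sin(θ)^2
√|det(g)| = a^2*sin(θ) (taking 0 < θ < π so that |sin(θ)| = sin(θ))
Volume element: dV = a^2*sin(θ) dθ dφ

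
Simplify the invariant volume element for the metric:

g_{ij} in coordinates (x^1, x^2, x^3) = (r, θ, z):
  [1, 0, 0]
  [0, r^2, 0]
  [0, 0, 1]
det(g) = r^2
√|det(g)| = r
Volume element: dV = r dr dθ dz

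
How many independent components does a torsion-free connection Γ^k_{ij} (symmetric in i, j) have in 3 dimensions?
Γ^k_{ij} has n choices for the upper index and n(n+1)/2 independent symmetric lower index pairs.
Total = 3 × 3×4/2 = 3 × 6 = 18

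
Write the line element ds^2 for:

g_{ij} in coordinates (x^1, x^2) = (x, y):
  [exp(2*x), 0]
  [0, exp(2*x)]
ds^2 = g_{ij} dx^i dx^j; only the non-zero components contribute.
ds^2 = exp(2*x) dx^2 + exp(2*x) dy^2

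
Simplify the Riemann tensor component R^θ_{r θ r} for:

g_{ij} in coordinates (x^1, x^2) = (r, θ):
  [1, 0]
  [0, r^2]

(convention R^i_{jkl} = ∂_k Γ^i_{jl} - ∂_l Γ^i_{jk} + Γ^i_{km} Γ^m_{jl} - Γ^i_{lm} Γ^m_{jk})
Non-zero Christoffel symbols (Γ^k_{ij} = Γ^k_{ji}):
Γ^r_{θ θ} = -r
Γ^θ_{r θ} = 1/r
R^θ_{r θ r} = ∂_θ Γ^θ_{r r} - ∂_r Γ^θ_{r θ} + Γ^θ_{θ m} Γ^m_{r r} - Γ^θ_{r m} Γ^m_{r θ}
  = (0) - (-1/r^2) + (0) - (1/r^2) = 0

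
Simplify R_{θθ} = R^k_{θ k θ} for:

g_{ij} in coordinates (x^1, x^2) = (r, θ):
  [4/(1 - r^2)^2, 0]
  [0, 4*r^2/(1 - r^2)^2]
Non-zero Christoffel symbols (Γ^k_{ij} = Γ^k_{ji}):
Γ^r_{r r} = 2*r/(1 - r^2)
Γ^r_{θ θ} = (r^3 + r)/(r^2 - 1)
Γ^θ_{r θ} = (-r^2 - 1)/(r^3 - r)
R^r_{θ r θ} = ∂_r Γ^r_{θ θ} - ∂_θ Γ^r_{θ r} + Γ^r_{r m} Γ^m_{θ θ} - Γ^r_{θ m} Γ^m_{θ r}
  = ((r^4 - 4*r^2 - 1)/(r^2 - 1)^2) - (0) + (-2*r^2*(r^2 + 1)/(r^2 - 1)^2) - (-(r^2 + 1)^2/(r^2 - 1)^2) = -4*r^2/(r^2 - 1)^2
R^θ_{θ θ θ} = 0 (a repeated index in an antisymmetric pair)
R_{θθ} = R^r_{θ r θ} + R^θ_{θ θ θ} = (-4*r^2/(r^2 - 1)^2) + (0) = -4*r^2/(r^2 - 1)^2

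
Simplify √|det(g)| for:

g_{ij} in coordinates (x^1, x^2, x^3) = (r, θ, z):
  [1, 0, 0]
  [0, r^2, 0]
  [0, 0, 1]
det(g) = r^2
√|det(g)| = r
Volume element: dV = r dr dθ dz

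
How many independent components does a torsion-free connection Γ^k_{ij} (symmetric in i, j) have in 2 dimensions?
Γ^k_{ij} has n choices for the upper index and n(n+1)/2 independent symmetric lower index pairs.
Total = 2 × 2×3/2 = 2 × 3 = 6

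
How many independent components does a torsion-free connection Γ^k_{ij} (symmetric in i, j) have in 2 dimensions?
Γ^k_{ij} has n choices for the upper index and n(n+1)/2 independent symmetric lower index pairs.
Total = 2 × 2×3/2 = 2 × 3 = 6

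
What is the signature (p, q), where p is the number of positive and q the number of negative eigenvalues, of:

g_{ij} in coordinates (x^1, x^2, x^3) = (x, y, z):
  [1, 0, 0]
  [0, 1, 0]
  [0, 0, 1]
The metric is diagonal, so its eigenvalues are the diagonal entries: 1, 1, 1 (at a generic point, where coordinate-dependent entries are positive).
3 positive, 0 negative.
(3, 0) - Riemannian (positive definite)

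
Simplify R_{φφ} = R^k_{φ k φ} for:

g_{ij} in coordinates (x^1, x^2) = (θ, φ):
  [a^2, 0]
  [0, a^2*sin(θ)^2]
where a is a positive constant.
Non-zero Christoffel symbols (Γ^k_{ij} = Γ^k_{ji}):
Γ^θ_{φ φ} = -sin(2*θ)/2
Γ^φ_{θ φ} = 1/tan(θ)
R^θ_{φ θ φ} = ∂_θ Γ^θ_{φ φ} - ∂_φ Γ^θ_{φ θ} + Γ^θ_{θ m} Γ^m_{φ φ} - Γ^θ_{φ m} Γ^m_{φ θ}
  = (-cos(2*θ)) - (0) + (0) - (-cos(θ)^2) = sin(θ)^2
R^φ_{φ φ φ} = 0 (a repeated index in an antisymmetric pair)
R_{φφ} = R^θ_{φ θ φ} + R^φ_{φ φ φ} = (sin(θ)^2) + (0) = sin(θ)^2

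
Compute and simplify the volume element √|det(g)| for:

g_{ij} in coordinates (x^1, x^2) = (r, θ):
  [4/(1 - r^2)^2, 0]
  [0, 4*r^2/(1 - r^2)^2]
det(g) = 16*r^2/(1 - r^2)^4
√|det(g)| = 4*r/(r^2 - 1)^2
Volume element: dV = 4*r/(r^2 - 1)^2 dr dθ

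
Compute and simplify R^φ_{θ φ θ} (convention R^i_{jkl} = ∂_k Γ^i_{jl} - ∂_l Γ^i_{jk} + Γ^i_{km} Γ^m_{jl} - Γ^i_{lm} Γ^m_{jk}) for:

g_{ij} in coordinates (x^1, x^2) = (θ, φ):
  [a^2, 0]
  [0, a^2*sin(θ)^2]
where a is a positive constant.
Non-zero Christoffel symbols (Γ^k_{ij} = Γ^k_{ji}):
Γ^θ_{φ φ} = -sin(2*θ)/2
Γ^φ_{θ φ} = 1/tan(θ)
R^φ_{θ φ θ} = ∂_φ Γ^φ_{θ θ} - ∂_θ Γ^φ_{θ φ} + Γ^φ_{φ m} Γ^m_{θ θ} - Γ^φ_{θ m} Γ^m_{θ φ}
  = (0) - (-1/sin(θ)^2) + (0) - (1/tan(θ)^2) = 1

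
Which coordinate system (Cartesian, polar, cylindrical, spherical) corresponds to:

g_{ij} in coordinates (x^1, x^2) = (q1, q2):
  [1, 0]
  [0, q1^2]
The line element ds^2 = dq1^2 + q1^2 dq2^2 is dr^2 + r^2 dθ^2 with q1 = r, q2 = θ.
polar coordinates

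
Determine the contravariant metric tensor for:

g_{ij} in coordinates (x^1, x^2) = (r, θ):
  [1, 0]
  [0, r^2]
The metric is diagonal, so g^{ij} is diagonal with entries 1/g_{ii}: diag(1, 1/(r^2)).
g^{ij}:
  [1, 0]
  [0, 1/r^2]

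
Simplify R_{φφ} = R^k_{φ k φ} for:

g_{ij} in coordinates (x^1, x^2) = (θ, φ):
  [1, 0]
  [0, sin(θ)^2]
Non-zero Christoffel symbols (Γ^k_{ij} = Γ^k_{ji}):
Γ^θ_{φ φ} = -sin(2*θ)/2
Γ^φ_{θ φ} = 1/tan(θ)
R^θ_{φ θ φ} = ∂_θ Γ^θ_{φ φ} - ∂_φ Γ^θ_{φ θ} + Γ^θ_{θ m} Γ^m_{φ φ} - Γ^θ_{φ m} Γ^m_{φ θ}
  = (-cos(2*θ)) - (0) + (0) - (-cos(θ)^2) = sin(θ)^2
R^φ_{φ φ φ} = 0 (a repeated index in an antisymmetric pair)
R_{φφ} = R^θ_{φ θ φ} + R^φ_{φ φ φ} = (sin(θ)^2) + (0) = sin(θ)^2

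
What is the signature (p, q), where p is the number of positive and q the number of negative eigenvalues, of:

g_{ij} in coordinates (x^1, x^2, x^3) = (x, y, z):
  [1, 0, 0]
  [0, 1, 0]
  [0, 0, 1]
The metric is diagonal, so its eigenvalues are the diagonal entries: 1, 1, 1 (at a generic point, where coordinate-dependent entries are positive).
3 positive, 0 negative.
(3, 0) - Riemannian (positive definite)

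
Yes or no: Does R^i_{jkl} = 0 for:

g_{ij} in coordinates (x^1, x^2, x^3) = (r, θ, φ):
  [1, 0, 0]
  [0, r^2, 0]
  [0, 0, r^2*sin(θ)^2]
Non-zero Christoffel symbols:
Γ^r_{θ θ} = -r
Γ^r_{φ φ} = -r*sin(θ)^2
Γ^θ_{r θ} = 1/r
Γ^θ_{φ φ} = -sin(2*θ)/2
Γ^φ_{r φ} = 1/r
Γ^φ_{θ φ} = 1/tan(θ)
Ricci tensor: R_{rr} = 0, R_{rθ} = 0, R_{rφ} = 0, R_{θθ} = 0, R_{θφ} = 0, R_{φφ} = 0
All R_{ij} vanish; in 3 dimensions the Riemann tensor is fully determined by the Ricci tensor, so R^i_{jkl} = 0: the metric is flat (curvilinear coordinates on flat space).
Yes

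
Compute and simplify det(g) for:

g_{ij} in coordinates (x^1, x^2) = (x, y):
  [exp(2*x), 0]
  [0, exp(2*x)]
For a 2×2 metric: det(g) = g_{11}·g_{22} - g_{12}·g_{21}
= (exp(2*x))·(exp(2*x)) - (0)·(0)
= exp(4*x) - 0
det(g) = exp(4*x)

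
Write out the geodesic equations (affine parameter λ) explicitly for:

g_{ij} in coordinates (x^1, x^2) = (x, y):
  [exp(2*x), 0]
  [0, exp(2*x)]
Geodesic equation: d^2x^k/dλ^2 + Γ^k_{ij} (dx^i/dλ)(dx^j/dλ) = 0.
Non-zero Christoffel symbols:
Γ^x_{x x} = 1
Γ^x_{y y} = -1
Γ^y_{x y} = 1
Substituting (the symmetric pair Γ^k_{ij}, Γ^k_{ji} combines into a factor 2):
d^2x/dλ^2 + (dx/dλ)^2 - (dy/dλ)^2 = 0
d^2y/dλ^2 + 2 (dx/dλ)(dy/dλ) = 0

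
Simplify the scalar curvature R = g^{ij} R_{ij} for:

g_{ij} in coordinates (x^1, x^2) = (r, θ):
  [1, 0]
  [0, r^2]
Non-zero Christoffel symbols (Γ^k_{ij} = Γ^k_{ji}):
Γ^r_{θ θ} = -r
Γ^θ_{r θ} = 1/r
Ricci tensor (R_{ij} = R^k_{ikj}): R_{rr} = 0, R_{rθ} = 0, R_{θθ} = 0
Inverse metric: g^{rr} = 1, g^{θθ} = 1/r^2
R = g^{ij} R_{ij} = (1)(0) + (1/r^2)(0) = 0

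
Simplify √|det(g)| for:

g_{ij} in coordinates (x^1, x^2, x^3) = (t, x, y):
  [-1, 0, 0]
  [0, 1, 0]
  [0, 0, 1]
det(g) = -1
√|det(g)| = 1
Volume element: dV = 1 dt dx dy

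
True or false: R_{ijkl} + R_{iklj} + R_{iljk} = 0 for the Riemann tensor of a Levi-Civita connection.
This is the first (algebraic) Bianchi identity.
True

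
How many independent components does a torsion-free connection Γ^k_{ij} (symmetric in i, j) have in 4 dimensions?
Γ^k_{ij} has n choices for the upper index and n(n+1)/2 independent symmetric lower index pairs.
Total = 4 × 4×5/2 = 4 × 10 = 40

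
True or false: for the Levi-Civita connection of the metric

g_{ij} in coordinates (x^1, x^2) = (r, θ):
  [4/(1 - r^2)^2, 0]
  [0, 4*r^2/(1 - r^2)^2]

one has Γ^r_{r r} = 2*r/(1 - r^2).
Γ^r_{r r} = (1/2) g^{rr} (∂_r g_{rr} + ∂_r g_{rr} - ∂_r g_{rr}) = (1/2)((1 - r^2)^2/4)((16*r/(1 - r^2)^3) + (16*r/(1 - r^2)^3) - (16*r/(1 - r^2)^3)) = 2*r/(1 - r^2)
This equals the proposed value 2*r/(1 - r^2).
True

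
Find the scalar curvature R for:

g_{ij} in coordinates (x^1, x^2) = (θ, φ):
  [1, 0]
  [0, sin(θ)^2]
Non-zero Christoffel symbols (Γ^k_{ij} = Γ^k_{ji}):
Γ^θ_{φ φ} = -sin(2*θ)/2
Γ^φ_{θ φ} = 1/tan(θ)
Ricci tensor (R_{ij} = R^k_{ikj}): R_{θθ} = 1, R_{θφ} = 0, R_{φφ} = sin(θ)^2
Inverse metric: g^{θθ} = 1, g^{φφ} = 1/sin(θ)^2
R = g^{ij} R_{ij} = (1)(1) + (1/sin(θ)^2)(sin(θ)^2) = 2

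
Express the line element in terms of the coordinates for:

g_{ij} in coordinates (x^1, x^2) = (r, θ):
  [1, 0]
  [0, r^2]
ds^2 = g_{ij} dx^i dx^j; only the non-zero components contribute.
ds^2 = dr^2 + r^2 dθ^2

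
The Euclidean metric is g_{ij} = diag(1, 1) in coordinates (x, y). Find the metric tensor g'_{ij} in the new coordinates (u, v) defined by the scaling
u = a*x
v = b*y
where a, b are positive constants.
Invert the transformation: x = u/a, y = v/b
g'_{ij} = (∂x^k/∂x'^i)(∂x^l/∂x'^j) g_{kl}; with g_{kl} = δ_{kl} this is Σ_k (∂x^k/∂x'^i)(∂x^k/∂x'^j).
Jacobian: ∂x/∂u = 1/a, ∂x/∂v = 0, ∂y/∂u = 0, ∂y/∂v = 1/b
g'_{uu} = (1/a)(1/a) + (0)(0) = 1/a^2
g'_{uv} = (1/a)(0) + (0)(1/b) = 0
g'_{vv} = (0)(0) + (1/b)(1/b) = 1/b^2
g'_{ij} = diag(1/a^2, 1/b^2)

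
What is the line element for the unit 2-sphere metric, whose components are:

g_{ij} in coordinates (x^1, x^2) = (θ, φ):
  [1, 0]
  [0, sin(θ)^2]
ds^2 = g_{ij} dx^i dx^j; only the non-zero components contribute.
ds^2 = dθ^2 + sin(θ)^2 dφ^2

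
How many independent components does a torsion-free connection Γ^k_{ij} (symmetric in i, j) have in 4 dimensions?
Γ^k_{ij} has n choices for the upper index and n(n+1)/2 independent symmetric lower index pairs.
Total = 4 × 4×5/2 = 4 × 10 = 40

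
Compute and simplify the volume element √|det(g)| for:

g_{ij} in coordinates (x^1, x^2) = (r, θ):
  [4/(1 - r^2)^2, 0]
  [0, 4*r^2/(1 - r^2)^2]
det(g) = 16*r^2/(1 - r^2)^4
√|det(g)| = 4*r/(r^2 - 1)^2
Volume element: dV = 4*r/(r^2 - 1)^2 dr dθ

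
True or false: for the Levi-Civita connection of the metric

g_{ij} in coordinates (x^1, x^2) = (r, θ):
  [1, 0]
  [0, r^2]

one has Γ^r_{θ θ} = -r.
Γ^r_{θ θ} = (1/2) g^{rr} (∂_θ g_{rθ} + ∂_θ g_{rθ} - ∂_r g_{θθ}) = (1/2)(1)((0) + (0) - (2*r)) = -r
This equals the proposed value -r.
True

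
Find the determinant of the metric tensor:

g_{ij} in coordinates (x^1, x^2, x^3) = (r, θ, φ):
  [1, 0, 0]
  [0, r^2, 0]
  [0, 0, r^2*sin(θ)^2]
Diagonal metric: det(g) = g_{11}·g_{22}·g_{33}
= (1)·(r^2)·(r^2*sin(θ)^2)
det(g) = r^4*sin(θ)^2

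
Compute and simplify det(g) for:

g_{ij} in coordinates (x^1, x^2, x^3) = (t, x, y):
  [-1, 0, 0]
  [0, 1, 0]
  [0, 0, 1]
Diagonal metric: det(g) = g_{11}·g_{22}·g_{33}
= (-1)·(1)·(1)
det(g) = -1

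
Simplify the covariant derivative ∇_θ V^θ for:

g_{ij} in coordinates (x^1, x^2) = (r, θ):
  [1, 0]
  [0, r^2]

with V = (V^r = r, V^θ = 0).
Non-zero Christoffel symbols:
Γ^r_{θ θ} = -r
Γ^θ_{r θ} = 1/r
∇_θ V^θ = ∂_θ V^θ + Γ^θ_{θ j} V^j
  = (0) + (1/r)(r) + (0)(0)
  = 1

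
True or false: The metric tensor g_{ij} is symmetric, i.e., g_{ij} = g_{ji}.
By definition the metric is a symmetric bilinear form, g_{ij} = g_{ji}.
True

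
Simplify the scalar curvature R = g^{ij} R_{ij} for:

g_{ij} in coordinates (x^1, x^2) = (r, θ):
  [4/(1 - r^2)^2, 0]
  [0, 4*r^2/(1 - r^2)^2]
Non-zero Christoffel symbols (Γ^k_{ij} = Γ^k_{ji}):
Γ^r_{r r} = 2*r/(1 - r^2)
Γ^r_{θ θ} = (r^3 + r)/(r^2 - 1)
Γ^θ_{r θ} = (-r^2 - 1)/(r^3 - r)
Ricci tensor (R_{ij} = R^k_{ikj}): R_{rr} = -4/(r^2 - 1)^2, R_{rθ} = 0, R_{θθ} = -4*r^2/(r^2 - 1)^2
Inverse metric: g^{rr} = (1 - r^2)^2/4, g^{θθ} = (1 - r^2)^2/(4*r^2)
R = g^{ij} R_{ij} = ((1 - r^2)^2/4)(-4/(r^2 - 1)^2) + ((1 - r^2)^2/(4*r^2))(-4*r^2/(r^2 - 1)^2) = -2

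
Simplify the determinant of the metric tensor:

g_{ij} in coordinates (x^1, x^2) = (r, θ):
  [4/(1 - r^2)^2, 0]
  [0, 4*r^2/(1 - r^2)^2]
For a 2×2 metric: det(g) = g_{11}·g_{22} - g_{12}·g_{21}
= (4/(1 - r^2)^2)·(4*r^2/(1 - r^2)^2) - (0)·(0)
= 16*r^2/(1 - r^2)^4 - 0
det(g) = 16*r^2/(1 - r^2)^4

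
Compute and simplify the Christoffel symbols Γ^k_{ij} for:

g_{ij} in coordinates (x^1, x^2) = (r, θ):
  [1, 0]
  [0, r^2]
Using Γ^k_{ij} = (1/2) g^{km} (∂_i g_{mj} + ∂_j g_{mi} - ∂_m g_{ij}); the metric is diagonal, so only the m = k term contributes.
Non-zero symbols (using the symmetry Γ^k_{ij} = Γ^k_{ji}):
Γ^r_{θ θ} = (1/2) g^{rr} (∂_θ g_{rθ} + ∂_θ g_{rθ} - ∂_r g_{θθ}) = (1/2)(1)((0) + (0) - (2*r)) = -r
Γ^θ_{r θ} = (1/2) g^{θθ} (∂_r g_{θθ} + ∂_θ g_{θr} - ∂_θ g_{rθ}) = (1/2)(1/r^2)((2*r) + (0) - (0)) = 1/r
All other Christoffel symbols are zero.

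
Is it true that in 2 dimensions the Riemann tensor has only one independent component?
The number of independent components is n^2(n^2-1)/12 = 4·3/12 = 1 for n = 2 (e.g. R_{1212}).
Yes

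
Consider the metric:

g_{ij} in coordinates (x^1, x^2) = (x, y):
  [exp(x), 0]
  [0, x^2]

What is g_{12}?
With x^1 = x, x^2 = y, g_{12} = g_{xy} is the row-1, column-2 entry of the matrix.
g_{12} = 0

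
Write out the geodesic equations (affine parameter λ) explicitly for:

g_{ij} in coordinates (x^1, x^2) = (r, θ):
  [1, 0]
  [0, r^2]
Geodesic equation: d^2x^k/dλ^2 + Γ^k_{ij} (dx^i/dλ)(dx^j/dλ) = 0.
Non-zero Christoffel symbols:
Γ^r_{θ θ} = -r
Γ^θ_{r θ} = 1/r
Substituting (the symmetric pair Γ^k_{ij}, Γ^k_{ji} combines into a factor 2):
d^2r/dλ^2 - r (dθ/dλ)^2 = 0
d^2θ/dλ^2 + (2/r) (dr/dλ)(dθ/dλ) = 0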